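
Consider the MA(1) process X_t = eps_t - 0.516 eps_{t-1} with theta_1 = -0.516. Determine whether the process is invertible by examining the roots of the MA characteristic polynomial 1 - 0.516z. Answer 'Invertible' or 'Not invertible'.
\text{Invertible}

The MA(q) characteristic polynomial is P(z) = 1 - 0.516z.
Invertibility requires all roots to lie outside the unit circle, i.e. |z| > 1 for every root.
This is linear in z: 1 + (-0.516) z = 0  =>  z = -1/(-0.516) = 1.937984,  |z| = 1.937984.
Moduli of all roots: 1.9380.
All moduli strictly greater than 1? Yes.
Verdict: Invertible.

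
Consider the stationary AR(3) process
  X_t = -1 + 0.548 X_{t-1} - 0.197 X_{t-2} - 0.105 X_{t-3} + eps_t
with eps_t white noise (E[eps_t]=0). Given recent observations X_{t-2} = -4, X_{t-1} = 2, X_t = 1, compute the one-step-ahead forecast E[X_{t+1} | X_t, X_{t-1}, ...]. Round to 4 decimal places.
E[X_{t+1} \mid \mathcal F_t] = -0.4260

For an AR(p) model X_t = c + sum_i phi_i X_{t-i} + eps_t, the
one-step-ahead conditional mean is
  E[X_{t+1} | X_t, ...] = c + sum_i phi_i X_{t+1-i}.
Substitute known values:
  E[X_{t+1} | ...] = -1 + (0.548) * (1) + (-0.197) * (2) + (-0.105) * (-4)
                   = -0.4260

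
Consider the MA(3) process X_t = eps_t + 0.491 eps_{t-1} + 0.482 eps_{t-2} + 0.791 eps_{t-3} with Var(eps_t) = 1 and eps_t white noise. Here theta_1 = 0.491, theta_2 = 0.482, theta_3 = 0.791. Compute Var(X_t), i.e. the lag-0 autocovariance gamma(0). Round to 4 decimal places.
\gamma(0) = 2.0991

For an MA(q) process X_t = eps_t + sum_i theta_i eps_{t-i} with
Var(eps_t) = sigma^2, the variance is
  gamma(0) = sigma^2 * (1 + sum_i theta_i^2).
  sum_i theta_i^2 = (0.491)^2 + (0.482)^2 + (0.791)^2 = 0.241081 + 0.232324 + 0.625681 = 1.099086.
  gamma(0) = 1 * (1 + 1.099086) = 1 * 2.099086 = 2.099086, which rounds to 2.0991.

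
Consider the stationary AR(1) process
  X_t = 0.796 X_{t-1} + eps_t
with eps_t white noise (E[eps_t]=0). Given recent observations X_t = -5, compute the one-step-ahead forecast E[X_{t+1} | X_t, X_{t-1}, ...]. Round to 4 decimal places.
E[X_{t+1} \mid \mathcal F_t] = -3.9800

For an AR(p) model X_t = c + sum_i phi_i X_{t-i} + eps_t, the
one-step-ahead conditional mean is
  E[X_{t+1} | X_t, ...] = c + sum_i phi_i X_{t+1-i}.
Substitute known values:
  E[X_{t+1} | ...] = (0.796) * (-5)
                   = -3.9800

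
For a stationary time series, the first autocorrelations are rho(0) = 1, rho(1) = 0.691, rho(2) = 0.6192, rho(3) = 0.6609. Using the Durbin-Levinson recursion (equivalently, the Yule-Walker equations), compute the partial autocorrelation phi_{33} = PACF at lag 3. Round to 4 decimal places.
\phi_{33} = 0.3340

The PACF at lag k is phi_{kk}, the last component of the solution
to the Yule-Walker system G_k phi = r_k where
  (G_k)_{ij} = rho(|i - j|), (r_k)_i = rho(i), i,j = 1..k.
Equivalently, Durbin-Levinson gives phi_{kk} iteratively:
  phi_{11} = rho(1)
  phi_{kk} = [rho(k) - sum_{j=1..k-1} phi_{k-1,j} rho(k-j)]
            / [1 - sum_{j=1..k-1} phi_{k-1,j} rho(j)],
  phi_{k,j} = phi_{k-1,j} - phi_{kk} phi_{k-1,k-j},  j = 1..k-1.
Step k = 1:
  phi_11 = rho(1) = 0.691.
Step k = 2:
  phi_22 = [rho(2) - phi_11 rho(1)] / [1 - phi_11 rho(1)] = [0.6192 - (0.691)(0.691)] / [1 - (0.691)(0.691)]
         = 0.141719 / 0.522519 = 0.271223.
  Update: phi_21 = phi_11 - phi_22 phi_11 = 0.691 - (0.271223)(0.691) = 0.503585.
Step k = 3:
  phi_33 = [rho(3) - phi_21 rho(2) - phi_22 rho(1)] / [1 - phi_21 rho(1) - phi_22 rho(2)]
    numerator   = 0.6609 - (0.503585)(0.6192) - (0.271223)(0.691) = 0.16166522
    denominator = 1 - (0.503585)(0.691) - (0.271223)(0.6192) = 0.48408159
  phi_33 = 0.16166522 / 0.48408159 = 0.334.
Therefore phi_{33} = 0.3340.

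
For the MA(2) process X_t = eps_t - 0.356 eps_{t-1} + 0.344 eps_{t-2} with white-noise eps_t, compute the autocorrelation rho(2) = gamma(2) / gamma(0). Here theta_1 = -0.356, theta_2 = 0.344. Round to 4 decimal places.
\rho(2) = 0.2763

For an MA(q) process with theta_0 = 1, the autocovariance is
  gamma(k) = sigma^2 * sum_{i=0..q-k} theta_i * theta_{i+k},
and rho(k) = gamma(k) / gamma(0). Sigma^2 cancels.
  numerator   = (1)*(0.344) = 0.344.
  denominator = (1)^2 + (-0.356)^2 + (0.344)^2 = 1.245072.
  rho(2) = 0.344 / 1.245072 = 0.2763.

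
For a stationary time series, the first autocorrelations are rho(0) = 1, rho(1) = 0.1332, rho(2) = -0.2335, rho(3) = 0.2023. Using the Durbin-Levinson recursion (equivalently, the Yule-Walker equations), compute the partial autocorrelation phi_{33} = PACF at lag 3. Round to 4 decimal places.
\phi_{33} = 0.3000

The PACF at lag k is phi_{kk}, the last component of the solution
to the Yule-Walker system G_k phi = r_k where
  (G_k)_{ij} = rho(|i - j|), (r_k)_i = rho(i), i,j = 1..k.
Equivalently, Durbin-Levinson gives phi_{kk} iteratively:
  phi_{11} = rho(1)
  phi_{kk} = [rho(k) - sum_{j=1..k-1} phi_{k-1,j} rho(k-j)]
            / [1 - sum_{j=1..k-1} phi_{k-1,j} rho(j)],
  phi_{k,j} = phi_{k-1,j} - phi_{kk} phi_{k-1,k-j},  j = 1..k-1.
Step k = 1:
  phi_11 = rho(1) = 0.1332.
Step k = 2:
  phi_22 = [rho(2) - phi_11 rho(1)] / [1 - phi_11 rho(1)] = [-0.2335 - (0.1332)(0.1332)] / [1 - (0.1332)(0.1332)]
         = -0.25124224 / 0.98225776 = -0.25578.
  Update: phi_21 = phi_11 - phi_22 phi_11 = 0.1332 - (-0.25578)(0.1332) = 0.16727.
Step k = 3:
  phi_33 = [rho(3) - phi_21 rho(2) - phi_22 rho(1)] / [1 - phi_21 rho(1) - phi_22 rho(2)]
    numerator   = 0.2023 - (0.16727)(-0.2335) - (-0.25578)(0.1332) = 0.27542748
    denominator = 1 - (0.16727)(0.1332) - (-0.25578)(-0.2335) = 0.91799493
  phi_33 = 0.27542748 / 0.91799493 = 0.3.
Therefore phi_{33} = 0.3000.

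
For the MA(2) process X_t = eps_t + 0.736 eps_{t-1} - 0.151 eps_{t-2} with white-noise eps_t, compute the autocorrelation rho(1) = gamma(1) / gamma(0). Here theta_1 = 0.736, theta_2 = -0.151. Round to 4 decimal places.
\rho(1) = 0.3994

For an MA(q) process with theta_0 = 1, the autocovariance is
  gamma(k) = sigma^2 * sum_{i=0..q-k} theta_i * theta_{i+k},
and rho(k) = gamma(k) / gamma(0). Sigma^2 cancels.
  numerator   = (1)*(0.736) + (0.736)*(-0.151) = 0.624864.
  denominator = (1)^2 + (0.736)^2 + (-0.151)^2 = 1.564497.
  rho(1) = 0.624864 / 1.564497 = 0.3994.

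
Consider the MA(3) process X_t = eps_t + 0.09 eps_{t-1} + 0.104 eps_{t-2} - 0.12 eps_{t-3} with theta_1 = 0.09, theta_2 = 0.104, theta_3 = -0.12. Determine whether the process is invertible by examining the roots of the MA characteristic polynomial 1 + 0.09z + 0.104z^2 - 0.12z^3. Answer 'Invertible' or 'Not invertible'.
\text{Invertible}

The MA(q) characteristic polynomial is P(z) = 1 + 0.09z + 0.104z^2 - 0.12z^3.
Invertibility requires all roots to lie outside the unit circle, i.e. |z| > 1 for every root.
Degree 3: look for a simple real root z0 first, then factor out (1 - z/z0) and solve the remaining quadratic.
Testing z0 = 2.5: P(2.5) = 1 + (0.09)(2.5) + (0.104)(2.5)^2 + (-0.12)(2.5)^3
  = 1 + (0.225) + (0.65) + (-1.875) = 0.  So z_0 = 2.5 is a root, |z_0| = 2.5.
Divide out the factor (1 - 0.4 z) = (1 - z/z0) (since 1/z0 = 0.4):
  P(z) = (1 - 0.4 z)(1 + (0.49) z + (0.3) z^2)
  [check: z-coef 0.49 - (0.4) = 0.09; z^2-coef 0.3 - (0.4)(0.49) = 0.104; z^3-coef -(0.4)(0.3) = -0.12.]
Remaining roots from the quadratic factor 1 + (0.49) z + (0.3) z^2:
  Set 1 + (0.49) z + (0.3) z^2 = 0, i.e. a z^2 + b z + c = 0 with a = 0.3, b = 0.49, c = 1.
  Discriminant D = b^2 - 4ac = (0.49)^2 - 4*(0.3)*1 = 0.2401 - (1.2) = -0.9599.
  D < 0, so the roots are the complex-conjugate pair z = (-b +/- i sqrt(-D)) / (2a) = -0.8167 +/- 1.6329i.
  For a conjugate pair |z|^2 = z * conj(z) = (product of roots) = c/a = 1/(0.3) = 3.333333, so |z| = sqrt(3.333333) = 1.8257 for both roots.
Moduli of all roots: 2.5000, 1.8257, 1.8257.
All moduli strictly greater than 1? Yes.
Verdict: Invertible.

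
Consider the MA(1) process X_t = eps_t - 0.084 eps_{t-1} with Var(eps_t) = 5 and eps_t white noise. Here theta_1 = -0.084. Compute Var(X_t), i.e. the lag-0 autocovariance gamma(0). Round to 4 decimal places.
\gamma(0) = 5.0353

For an MA(q) process X_t = eps_t + sum_i theta_i eps_{t-i} with
Var(eps_t) = sigma^2, the variance is
  gamma(0) = sigma^2 * (1 + sum_i theta_i^2).
  sum_i theta_i^2 = (-0.084)^2 = 0.007056.
  gamma(0) = 5 * (1 + 0.007056) = 5 * 1.007056 = 5.03528, which rounds to 5.0353.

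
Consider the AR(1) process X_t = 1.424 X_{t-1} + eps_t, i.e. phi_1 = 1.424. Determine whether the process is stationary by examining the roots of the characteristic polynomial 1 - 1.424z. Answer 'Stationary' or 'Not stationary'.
\text{Not stationary}

The AR(p) characteristic polynomial is P(z) = 1 - 1.424z.
Stationarity requires all roots to lie outside the unit circle, i.e. |z| > 1 for every root.
This is linear in z: 1 + (-1.424) z = 0  =>  z = -1/(-1.424) = 0.702247,  |z| = 0.702247.
Moduli of all roots: 0.7022.
All moduli strictly greater than 1? No.
Verdict: Not stationary.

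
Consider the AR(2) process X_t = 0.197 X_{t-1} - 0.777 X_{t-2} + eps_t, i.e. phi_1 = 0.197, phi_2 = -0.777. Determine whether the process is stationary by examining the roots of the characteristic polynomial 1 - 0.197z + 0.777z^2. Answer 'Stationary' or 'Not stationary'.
\text{Stationary}

The AR(p) characteristic polynomial is P(z) = 1 - 0.197z + 0.777z^2.
Stationarity requires all roots to lie outside the unit circle, i.e. |z| > 1 for every root.
Set 1 + (-0.197) z + (0.777) z^2 = 0, i.e. a z^2 + b z + c = 0 with a = 0.777, b = -0.197, c = 1.
Discriminant D = b^2 - 4ac = (-0.197)^2 - 4*(0.777)*1 = 0.038809 - (3.108) = -3.069191.
D < 0, so the roots are the complex-conjugate pair z = (-b +/- i sqrt(-D)) / (2a) = 0.1268 +/- 1.1274i.
For a conjugate pair |z|^2 = z * conj(z) = (product of roots) = c/a = 1/(0.777) = 1.287001, so |z| = sqrt(1.287001) = 1.1345 for both roots.
Moduli of all roots: 1.1345, 1.1345.
All moduli strictly greater than 1? Yes.
Verdict: Stationary.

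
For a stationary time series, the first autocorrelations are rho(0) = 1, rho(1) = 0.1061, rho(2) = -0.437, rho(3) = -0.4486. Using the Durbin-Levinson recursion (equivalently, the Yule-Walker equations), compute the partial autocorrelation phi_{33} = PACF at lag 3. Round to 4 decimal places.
\phi_{33} = -0.4241

The PACF at lag k is phi_{kk}, the last component of the solution
to the Yule-Walker system G_k phi = r_k where
  (G_k)_{ij} = rho(|i - j|), (r_k)_i = rho(i), i,j = 1..k.
Equivalently, Durbin-Levinson gives phi_{kk} iteratively:
  phi_{11} = rho(1)
  phi_{kk} = [rho(k) - sum_{j=1..k-1} phi_{k-1,j} rho(k-j)]
            / [1 - sum_{j=1..k-1} phi_{k-1,j} rho(j)],
  phi_{k,j} = phi_{k-1,j} - phi_{kk} phi_{k-1,k-j},  j = 1..k-1.
Step k = 1:
  phi_11 = rho(1) = 0.1061.
Step k = 2:
  phi_22 = [rho(2) - phi_11 rho(1)] / [1 - phi_11 rho(1)] = [-0.437 - (0.1061)(0.1061)] / [1 - (0.1061)(0.1061)]
         = -0.44825721 / 0.98874279 = -0.453361.
  Update: phi_21 = phi_11 - phi_22 phi_11 = 0.1061 - (-0.453361)(0.1061) = 0.154202.
Step k = 3:
  phi_33 = [rho(3) - phi_21 rho(2) - phi_22 rho(1)] / [1 - phi_21 rho(1) - phi_22 rho(2)]
    numerator   = -0.4486 - (0.154202)(-0.437) - (-0.453361)(0.1061) = -0.33311233
    denominator = 1 - (0.154202)(0.1061) - (-0.453361)(-0.437) = 0.78552055
  phi_33 = -0.33311233 / 0.78552055 = -0.4241.
Therefore phi_{33} = -0.4241.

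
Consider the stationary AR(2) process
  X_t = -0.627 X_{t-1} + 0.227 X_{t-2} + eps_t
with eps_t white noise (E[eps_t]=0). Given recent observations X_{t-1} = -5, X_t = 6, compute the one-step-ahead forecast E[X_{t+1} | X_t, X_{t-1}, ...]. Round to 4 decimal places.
E[X_{t+1} \mid \mathcal F_t] = -4.8970

For an AR(p) model X_t = c + sum_i phi_i X_{t-i} + eps_t, the
one-step-ahead conditional mean is
  E[X_{t+1} | X_t, ...] = c + sum_i phi_i X_{t+1-i}.
Substitute known values:
  E[X_{t+1} | ...] = (-0.627) * (6) + (0.227) * (-5)
                   = -4.8970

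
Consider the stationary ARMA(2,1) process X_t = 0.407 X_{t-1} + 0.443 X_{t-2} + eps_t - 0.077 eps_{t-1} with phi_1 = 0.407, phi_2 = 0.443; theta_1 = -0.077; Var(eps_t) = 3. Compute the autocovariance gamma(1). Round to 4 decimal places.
\gamma(1) = 4.8132

Multiply the model equation by X_{t-k} and take expectations. With theta_0 = psi_0 = 1 and psi_j the MA(infinity) weights, this gives
  gamma(k) - sum_i phi_i gamma(k-i) = c_k,
  c_k = sigma^2 * sum_{j=k..q} theta_j psi_{j-k}   (c_k = 0 for k > q),
using gamma(-m) = gamma(m).
psi-weights needed (psi_j = theta_j + sum_i phi_i psi_{j-i}):
  psi_1 = theta_1 + phi_1 = -0.077 + (0.407) = 0.33
Right-hand sides:
  c_0 = sigma^2 (1 + theta_1 psi_1) = 3 * (1 + (-0.077)(0.33)) = 3 * 0.97459 = 2.92377
  c_1 = sigma^2 theta_1 = 3 * (-0.077) = -0.231
  c_2 = 0
Equations for k = 0, 1, 2 (AR order 2, c_2 = 0):
  (E0) gamma(0) = phi_1 gamma(1) + phi_2 gamma(2) + c_0
  (E1) gamma(1) = phi_1 gamma(0) + phi_2 gamma(1) + c_1
  (E2) gamma(2) = phi_1 gamma(1) + phi_2 gamma(0)
From (E1): gamma(1) = A gamma(0) + B with
  A = phi_1 / (1 - phi_2) = 0.407 / 0.557 = 0.7307,   B = c_1 / (1 - phi_2) = -0.231 / 0.557 = -0.414722.
Insert (E2) into (E0): gamma(0) (1 - phi_2^2) = phi_1 (1 + phi_2) gamma(1) + c_0.
  phi_1 (1 + phi_2) = (0.407)(1.443) = 0.587301,   1 - phi_2^2 = 0.803751.
Replace gamma(1) by A gamma(0) + B and collect gamma(0):
  gamma(0) [0.803751 - (0.587301)(0.7307)] = (0.587301)(-0.414722) + 2.92377
  gamma(0) * 0.37461 = 2.680204
  gamma(0) = 2.680204 / 0.37461 = 7.154649.
  gamma(1) = A gamma(0) + B = (0.7307)(7.154649) + (-0.414722) = 4.813182.
Therefore gamma(1) = 4.8132 (to 4 decimal places).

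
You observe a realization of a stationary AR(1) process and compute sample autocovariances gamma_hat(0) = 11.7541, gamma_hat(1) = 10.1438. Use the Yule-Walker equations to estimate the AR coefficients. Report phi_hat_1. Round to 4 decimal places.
\hat\phi_{1} = 0.8630

The Yule-Walker equations for an AR(p) process read, in matrix form,
  Gamma_p phi = r_p,   with   (Gamma_p)_{ij} = gamma(|i - j|),
                       (r_p)_i = gamma(i),   i,j = 1..p.
Substitute the sample gammas (Toeplitz matrix and right-hand side of size 1):
  Gamma_p = [[11.7541]]
  r_p     = [10.1438]
With p = 1 this is the single equation gamma(0) phi_1 = gamma(1):
  phi_hat_1 = gamma(1) / gamma(0) = 10.1438 / 11.7541 = 0.8630.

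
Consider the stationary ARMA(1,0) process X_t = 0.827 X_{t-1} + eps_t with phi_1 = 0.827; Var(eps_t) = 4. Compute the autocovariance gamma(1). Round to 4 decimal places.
\gamma(1) = 10.4660

Multiply the model equation by X_{t-k} and take expectations. With theta_0 = psi_0 = 1 and psi_j the MA(infinity) weights, this gives
  gamma(k) - sum_i phi_i gamma(k-i) = c_k,
  c_k = sigma^2 * sum_{j=k..q} theta_j psi_{j-k}   (c_k = 0 for k > q),
using gamma(-m) = gamma(m).
Pure AR (q = 0): c_0 = sigma^2 = 4, c_k = 0 for k >= 1.
Equations for k = 0 and k = 1 (AR order 1):
  gamma(0) = phi_1 gamma(1) + c_0
  gamma(1) = phi_1 gamma(0) + c_1
Substituting the second into the first: gamma(0) (1 - phi_1^2) = c_0 + phi_1 c_1, so
  gamma(0) = c_0 / (1 - phi_1^2) = 4 / (1 - (0.827)^2) = 4 / 0.316071 = 12.655384.
  gamma(1) = phi_1 gamma(0) = (0.827)(12.655384) = 10.466003.
Therefore gamma(1) = 10.4660 (to 4 decimal places).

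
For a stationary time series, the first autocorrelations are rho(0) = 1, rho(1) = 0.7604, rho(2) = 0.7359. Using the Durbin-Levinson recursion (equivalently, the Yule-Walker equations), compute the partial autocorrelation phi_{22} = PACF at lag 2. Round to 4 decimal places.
\phi_{22} = 0.3739

The PACF at lag k is phi_{kk}, the last component of the solution
to the Yule-Walker system G_k phi = r_k where
  (G_k)_{ij} = rho(|i - j|), (r_k)_i = rho(i), i,j = 1..k.
Equivalently, Durbin-Levinson gives phi_{kk} iteratively:
  phi_{11} = rho(1)
  phi_{kk} = [rho(k) - sum_{j=1..k-1} phi_{k-1,j} rho(k-j)]
            / [1 - sum_{j=1..k-1} phi_{k-1,j} rho(j)],
  phi_{k,j} = phi_{k-1,j} - phi_{kk} phi_{k-1,k-j},  j = 1..k-1.
Step k = 1:
  phi_11 = rho(1) = 0.7604.
Step k = 2:
  phi_22 = [rho(2) - phi_11 rho(1)] / [1 - phi_11 rho(1)] = [0.7359 - (0.7604)(0.7604)] / [1 - (0.7604)(0.7604)]
         = 0.15769184 / 0.42179184 = 0.3739.
Therefore phi_{22} = 0.3739.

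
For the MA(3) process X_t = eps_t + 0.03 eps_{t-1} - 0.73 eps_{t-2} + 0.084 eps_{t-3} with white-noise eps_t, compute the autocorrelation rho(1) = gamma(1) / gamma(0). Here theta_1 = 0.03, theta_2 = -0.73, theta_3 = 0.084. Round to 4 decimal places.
\rho(1) = -0.0345

For an MA(q) process with theta_0 = 1, the autocovariance is
  gamma(k) = sigma^2 * sum_{i=0..q-k} theta_i * theta_{i+k},
and rho(k) = gamma(k) / gamma(0). Sigma^2 cancels.
  numerator   = (1)*(0.03) + (0.03)*(-0.73) + (-0.73)*(0.084) = -0.05322.
  denominator = (1)^2 + (0.03)^2 + (-0.73)^2 + (0.084)^2 = 1.540856.
  rho(1) = -0.05322 / 1.540856 = -0.0345.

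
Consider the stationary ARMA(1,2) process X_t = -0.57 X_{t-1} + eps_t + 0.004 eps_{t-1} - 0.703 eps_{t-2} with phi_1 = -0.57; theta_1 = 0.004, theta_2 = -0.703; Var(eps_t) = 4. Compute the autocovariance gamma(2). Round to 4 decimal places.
\gamma(2) = -1.7339

Multiply the model equation by X_{t-k} and take expectations. With theta_0 = psi_0 = 1 and psi_j the MA(infinity) weights, this gives
  gamma(k) - sum_i phi_i gamma(k-i) = c_k,
  c_k = sigma^2 * sum_{j=k..q} theta_j psi_{j-k}   (c_k = 0 for k > q),
using gamma(-m) = gamma(m).
psi-weights needed (psi_j = theta_j + sum_i phi_i psi_{j-i}):
  psi_1 = theta_1 + phi_1 = 0.004 + (-0.57) = -0.566
  psi_2 = theta_2 + phi_1 psi_1 = -0.703 + (-0.57)(-0.566) = -0.38038
Right-hand sides:
  c_0 = sigma^2 (1 + theta_1 psi_1 + theta_2 psi_2) = 4 * (1 + (0.004)(-0.566) + (-0.703)(-0.38038)) = 4 * 1.265143 = 5.060573
  c_1 = sigma^2 (theta_1 + theta_2 psi_1) = 4 * (0.004 + (-0.703)(-0.566)) = 1.607592
  c_2 = sigma^2 theta_2 = 4 * (-0.703) = -2.812
Equations for k = 0 and k = 1 (AR order 1):
  gamma(0) = phi_1 gamma(1) + c_0
  gamma(1) = phi_1 gamma(0) + c_1
Substituting the second into the first: gamma(0) (1 - phi_1^2) = c_0 + phi_1 c_1, so
  gamma(0) = (c_0 + phi_1 c_1) / (1 - phi_1^2) = (5.060573 + (-0.57)(1.607592)) / (1 - (-0.57)^2) = 4.144245 / 0.6751 = 6.138713.
  gamma(1) = phi_1 gamma(0) + c_1 = (-0.57)(6.138713) + (1.607592) = -1.891474.
For k = 2: gamma(2) = phi_1 gamma(1) + c_2
  = (-0.57)(-1.891474) + (-2.812) = -1.73386.
Therefore gamma(2) = -1.7339 (to 4 decimal places).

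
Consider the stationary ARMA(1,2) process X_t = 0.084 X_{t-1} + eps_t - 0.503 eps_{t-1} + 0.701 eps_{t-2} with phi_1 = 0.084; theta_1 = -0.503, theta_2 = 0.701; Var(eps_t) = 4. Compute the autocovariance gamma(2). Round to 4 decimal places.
\gamma(2) = 2.5821

Multiply the model equation by X_{t-k} and take expectations. With theta_0 = psi_0 = 1 and psi_j the MA(infinity) weights, this gives
  gamma(k) - sum_i phi_i gamma(k-i) = c_k,
  c_k = sigma^2 * sum_{j=k..q} theta_j psi_{j-k}   (c_k = 0 for k > q),
using gamma(-m) = gamma(m).
psi-weights needed (psi_j = theta_j + sum_i phi_i psi_{j-i}):
  psi_1 = theta_1 + phi_1 = -0.503 + (0.084) = -0.419
  psi_2 = theta_2 + phi_1 psi_1 = 0.701 + (0.084)(-0.419) = 0.665804
Right-hand sides:
  c_0 = sigma^2 (1 + theta_1 psi_1 + theta_2 psi_2) = 4 * (1 + (-0.503)(-0.419) + (0.701)(0.665804)) = 4 * 1.677486 = 6.709942
  c_1 = sigma^2 (theta_1 + theta_2 psi_1) = 4 * (-0.503 + (0.701)(-0.419)) = -3.186876
  c_2 = sigma^2 theta_2 = 4 * (0.701) = 2.804
Equations for k = 0 and k = 1 (AR order 1):
  gamma(0) = phi_1 gamma(1) + c_0
  gamma(1) = phi_1 gamma(0) + c_1
Substituting the second into the first: gamma(0) (1 - phi_1^2) = c_0 + phi_1 c_1, so
  gamma(0) = (c_0 + phi_1 c_1) / (1 - phi_1^2) = (6.709942 + (0.084)(-3.186876)) / (1 - (0.084)^2) = 6.442245 / 0.992944 = 6.488024.
  gamma(1) = phi_1 gamma(0) + c_1 = (0.084)(6.488024) + (-3.186876) = -2.641882.
For k = 2: gamma(2) = phi_1 gamma(1) + c_2
  = (0.084)(-2.641882) + (2.804) = 2.582082.
Therefore gamma(2) = 2.5821 (to 4 decimal places).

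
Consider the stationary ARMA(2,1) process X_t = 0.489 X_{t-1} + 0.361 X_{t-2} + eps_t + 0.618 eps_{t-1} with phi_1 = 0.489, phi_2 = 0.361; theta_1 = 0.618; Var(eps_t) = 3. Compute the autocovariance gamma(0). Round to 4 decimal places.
\gamma(0) = 19.3779

Multiply the model equation by X_{t-k} and take expectations. With theta_0 = psi_0 = 1 and psi_j the MA(infinity) weights, this gives
  gamma(k) - sum_i phi_i gamma(k-i) = c_k,
  c_k = sigma^2 * sum_{j=k..q} theta_j psi_{j-k}   (c_k = 0 for k > q),
using gamma(-m) = gamma(m).
psi-weights needed (psi_j = theta_j + sum_i phi_i psi_{j-i}):
  psi_1 = theta_1 + phi_1 = 0.618 + (0.489) = 1.107
Right-hand sides:
  c_0 = sigma^2 (1 + theta_1 psi_1) = 3 * (1 + (0.618)(1.107)) = 3 * 1.684126 = 5.052378
  c_1 = sigma^2 theta_1 = 3 * (0.618) = 1.854
  c_2 = 0
Equations for k = 0, 1, 2 (AR order 2, c_2 = 0):
  (E0) gamma(0) = phi_1 gamma(1) + phi_2 gamma(2) + c_0
  (E1) gamma(1) = phi_1 gamma(0) + phi_2 gamma(1) + c_1
  (E2) gamma(2) = phi_1 gamma(1) + phi_2 gamma(0)
From (E1): gamma(1) = A gamma(0) + B with
  A = phi_1 / (1 - phi_2) = 0.489 / 0.639 = 0.765258,   B = c_1 / (1 - phi_2) = 1.854 / 0.639 = 2.901408.
Insert (E2) into (E0): gamma(0) (1 - phi_2^2) = phi_1 (1 + phi_2) gamma(1) + c_0.
  phi_1 (1 + phi_2) = (0.489)(1.361) = 0.665529,   1 - phi_2^2 = 0.869679.
Replace gamma(1) by A gamma(0) + B and collect gamma(0):
  gamma(0) [0.869679 - (0.665529)(0.765258)] = (0.665529)(2.901408) + 5.052378
  gamma(0) * 0.360377 = 6.983349
  gamma(0) = 6.983349 / 0.360377 = 19.377875.
Therefore gamma(0) = 19.3779 (to 4 decimal places).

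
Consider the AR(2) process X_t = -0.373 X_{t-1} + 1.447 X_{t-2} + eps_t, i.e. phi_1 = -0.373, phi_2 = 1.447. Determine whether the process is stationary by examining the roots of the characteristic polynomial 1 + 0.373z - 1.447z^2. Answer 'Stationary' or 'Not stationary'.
\text{Not stationary}

The AR(p) characteristic polynomial is P(z) = 1 + 0.373z - 1.447z^2.
Stationarity requires all roots to lie outside the unit circle, i.e. |z| > 1 for every root.
Set 1 + (0.373) z + (-1.447) z^2 = 0, i.e. a z^2 + b z + c = 0 with a = -1.447, b = 0.373, c = 1.
Discriminant D = b^2 - 4ac = (0.373)^2 - 4*(-1.447)*1 = 0.139129 - (-5.788) = 5.927129.
D >= 0, so the roots are real: z = (-b +/- sqrt(D)) / (2a) = (-0.373 +/- 2.43457) / (-2.894).
  z_1 = (-0.373 + 2.43457) / (-2.894) = -0.7124,   |z_1| = 0.7124.
  z_2 = (-0.373 - 2.43457) / (-2.894) = 0.9701,   |z_2| = 0.9701.
Moduli of all roots: 0.7124, 0.9701.
All moduli strictly greater than 1? No.
Verdict: Not stationary.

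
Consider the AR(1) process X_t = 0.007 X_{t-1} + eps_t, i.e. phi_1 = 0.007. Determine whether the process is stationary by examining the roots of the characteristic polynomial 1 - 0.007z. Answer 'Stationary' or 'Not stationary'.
\text{Stationary}

The AR(p) characteristic polynomial is P(z) = 1 - 0.007z.
Stationarity requires all roots to lie outside the unit circle, i.e. |z| > 1 for every root.
This is linear in z: 1 + (-0.007) z = 0  =>  z = -1/(-0.007) = 142.857143,  |z| = 142.857143.
Moduli of all roots: 142.8571.
All moduli strictly greater than 1? Yes.
Verdict: Stationary.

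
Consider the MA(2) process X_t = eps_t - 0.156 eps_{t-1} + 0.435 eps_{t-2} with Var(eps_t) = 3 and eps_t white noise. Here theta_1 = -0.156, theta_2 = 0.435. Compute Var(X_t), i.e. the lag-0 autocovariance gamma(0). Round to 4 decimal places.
\gamma(0) = 3.6407

For an MA(q) process X_t = eps_t + sum_i theta_i eps_{t-i} with
Var(eps_t) = sigma^2, the variance is
  gamma(0) = sigma^2 * (1 + sum_i theta_i^2).
  sum_i theta_i^2 = (-0.156)^2 + (0.435)^2 = 0.024336 + 0.189225 = 0.213561.
  gamma(0) = 3 * (1 + 0.213561) = 3 * 1.213561 = 3.640683, which rounds to 3.6407.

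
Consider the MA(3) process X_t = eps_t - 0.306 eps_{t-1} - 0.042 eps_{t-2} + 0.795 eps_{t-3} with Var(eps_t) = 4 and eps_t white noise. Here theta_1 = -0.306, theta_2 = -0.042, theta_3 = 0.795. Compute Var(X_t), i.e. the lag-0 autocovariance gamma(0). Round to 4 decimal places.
\gamma(0) = 6.9097

For an MA(q) process X_t = eps_t + sum_i theta_i eps_{t-i} with
Var(eps_t) = sigma^2, the variance is
  gamma(0) = sigma^2 * (1 + sum_i theta_i^2).
  sum_i theta_i^2 = (-0.306)^2 + (-0.042)^2 + (0.795)^2 = 0.093636 + 0.001764 + 0.632025 = 0.727425.
  gamma(0) = 4 * (1 + 0.727425) = 4 * 1.727425 = 6.9097.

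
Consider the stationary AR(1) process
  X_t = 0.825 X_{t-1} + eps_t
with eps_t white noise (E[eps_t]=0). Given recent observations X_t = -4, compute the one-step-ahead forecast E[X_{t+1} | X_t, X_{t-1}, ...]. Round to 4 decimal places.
E[X_{t+1} \mid \mathcal F_t] = -3.3000

For an AR(p) model X_t = c + sum_i phi_i X_{t-i} + eps_t, the
one-step-ahead conditional mean is
  E[X_{t+1} | X_t, ...] = c + sum_i phi_i X_{t+1-i}.
Substitute known values:
  E[X_{t+1} | ...] = (0.825) * (-4)
                   = -3.3000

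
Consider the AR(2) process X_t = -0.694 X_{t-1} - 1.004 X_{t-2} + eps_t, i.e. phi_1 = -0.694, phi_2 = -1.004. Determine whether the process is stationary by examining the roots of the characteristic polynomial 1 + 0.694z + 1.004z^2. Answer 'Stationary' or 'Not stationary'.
\text{Not stationary}

The AR(p) characteristic polynomial is P(z) = 1 + 0.694z + 1.004z^2.
Stationarity requires all roots to lie outside the unit circle, i.e. |z| > 1 for every root.
Set 1 + (0.694) z + (1.004) z^2 = 0, i.e. a z^2 + b z + c = 0 with a = 1.004, b = 0.694, c = 1.
Discriminant D = b^2 - 4ac = (0.694)^2 - 4*(1.004)*1 = 0.481636 - (4.016) = -3.534364.
D < 0, so the roots are the complex-conjugate pair z = (-b +/- i sqrt(-D)) / (2a) = -0.3456 +/- 0.9363i.
For a conjugate pair |z|^2 = z * conj(z) = (product of roots) = c/a = 1/(1.004) = 0.996016, so |z| = sqrt(0.996016) = 0.998 for both roots.
Moduli of all roots: 0.9980, 0.9980.
All moduli strictly greater than 1? No.
Verdict: Not stationary.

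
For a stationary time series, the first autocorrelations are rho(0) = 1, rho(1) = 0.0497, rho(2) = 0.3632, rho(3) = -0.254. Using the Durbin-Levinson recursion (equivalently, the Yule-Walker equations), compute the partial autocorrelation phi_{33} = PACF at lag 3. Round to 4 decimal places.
\phi_{33} = -0.3270

The PACF at lag k is phi_{kk}, the last component of the solution
to the Yule-Walker system G_k phi = r_k where
  (G_k)_{ij} = rho(|i - j|), (r_k)_i = rho(i), i,j = 1..k.
Equivalently, Durbin-Levinson gives phi_{kk} iteratively:
  phi_{11} = rho(1)
  phi_{kk} = [rho(k) - sum_{j=1..k-1} phi_{k-1,j} rho(k-j)]
            / [1 - sum_{j=1..k-1} phi_{k-1,j} rho(j)],
  phi_{k,j} = phi_{k-1,j} - phi_{kk} phi_{k-1,k-j},  j = 1..k-1.
Step k = 1:
  phi_11 = rho(1) = 0.0497.
Step k = 2:
  phi_22 = [rho(2) - phi_11 rho(1)] / [1 - phi_11 rho(1)] = [0.3632 - (0.0497)(0.0497)] / [1 - (0.0497)(0.0497)]
         = 0.36072991 / 0.99752991 = 0.361623.
  Update: phi_21 = phi_11 - phi_22 phi_11 = 0.0497 - (0.361623)(0.0497) = 0.031727.
Step k = 3:
  phi_33 = [rho(3) - phi_21 rho(2) - phi_22 rho(1)] / [1 - phi_21 rho(1) - phi_22 rho(2)]
    numerator   = -0.254 - (0.031727)(0.3632) - (0.361623)(0.0497) = -0.28349604
    denominator = 1 - (0.031727)(0.0497) - (0.361623)(0.3632) = 0.86708162
  phi_33 = -0.28349604 / 0.86708162 = -0.327.
Therefore phi_{33} = -0.3270.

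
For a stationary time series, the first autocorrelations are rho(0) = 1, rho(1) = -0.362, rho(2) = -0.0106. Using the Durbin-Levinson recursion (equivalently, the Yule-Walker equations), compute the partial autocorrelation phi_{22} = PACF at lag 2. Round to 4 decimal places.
\phi_{22} = -0.1630

The PACF at lag k is phi_{kk}, the last component of the solution
to the Yule-Walker system G_k phi = r_k where
  (G_k)_{ij} = rho(|i - j|), (r_k)_i = rho(i), i,j = 1..k.
Equivalently, Durbin-Levinson gives phi_{kk} iteratively:
  phi_{11} = rho(1)
  phi_{kk} = [rho(k) - sum_{j=1..k-1} phi_{k-1,j} rho(k-j)]
            / [1 - sum_{j=1..k-1} phi_{k-1,j} rho(j)],
  phi_{k,j} = phi_{k-1,j} - phi_{kk} phi_{k-1,k-j},  j = 1..k-1.
Step k = 1:
  phi_11 = rho(1) = -0.362.
Step k = 2:
  phi_22 = [rho(2) - phi_11 rho(1)] / [1 - phi_11 rho(1)] = [-0.0106 - (-0.362)(-0.362)] / [1 - (-0.362)(-0.362)]
         = -0.141644 / 0.868956 = -0.163.
Therefore phi_{22} = -0.1630.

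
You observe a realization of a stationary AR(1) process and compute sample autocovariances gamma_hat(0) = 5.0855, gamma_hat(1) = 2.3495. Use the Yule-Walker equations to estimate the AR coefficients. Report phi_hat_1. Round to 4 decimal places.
\hat\phi_{1} = 0.4620

The Yule-Walker equations for an AR(p) process read, in matrix form,
  Gamma_p phi = r_p,   with   (Gamma_p)_{ij} = gamma(|i - j|),
                       (r_p)_i = gamma(i),   i,j = 1..p.
Substitute the sample gammas (Toeplitz matrix and right-hand side of size 1):
  Gamma_p = [[5.0855]]
  r_p     = [2.3495]
With p = 1 this is the single equation gamma(0) phi_1 = gamma(1):
  phi_hat_1 = gamma(1) / gamma(0) = 2.3495 / 5.0855 = 0.4620.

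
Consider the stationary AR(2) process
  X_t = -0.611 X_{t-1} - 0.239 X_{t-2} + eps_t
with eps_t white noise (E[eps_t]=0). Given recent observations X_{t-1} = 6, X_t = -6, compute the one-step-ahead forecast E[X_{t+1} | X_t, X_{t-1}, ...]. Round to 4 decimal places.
E[X_{t+1} \mid \mathcal F_t] = 2.2320

For an AR(p) model X_t = c + sum_i phi_i X_{t-i} + eps_t, the
one-step-ahead conditional mean is
  E[X_{t+1} | X_t, ...] = c + sum_i phi_i X_{t+1-i}.
Substitute known values:
  E[X_{t+1} | ...] = (-0.611) * (-6) + (-0.239) * (6)
                   = 2.2320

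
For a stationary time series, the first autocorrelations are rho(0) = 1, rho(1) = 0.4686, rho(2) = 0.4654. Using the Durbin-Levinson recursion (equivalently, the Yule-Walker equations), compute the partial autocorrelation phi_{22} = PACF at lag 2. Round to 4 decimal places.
\phi_{22} = 0.3150

The PACF at lag k is phi_{kk}, the last component of the solution
to the Yule-Walker system G_k phi = r_k where
  (G_k)_{ij} = rho(|i - j|), (r_k)_i = rho(i), i,j = 1..k.
Equivalently, Durbin-Levinson gives phi_{kk} iteratively:
  phi_{11} = rho(1)
  phi_{kk} = [rho(k) - sum_{j=1..k-1} phi_{k-1,j} rho(k-j)]
            / [1 - sum_{j=1..k-1} phi_{k-1,j} rho(j)],
  phi_{k,j} = phi_{k-1,j} - phi_{kk} phi_{k-1,k-j},  j = 1..k-1.
Step k = 1:
  phi_11 = rho(1) = 0.4686.
Step k = 2:
  phi_22 = [rho(2) - phi_11 rho(1)] / [1 - phi_11 rho(1)] = [0.4654 - (0.4686)(0.4686)] / [1 - (0.4686)(0.4686)]
         = 0.24581404 / 0.78041404 = 0.315.
Therefore phi_{22} = 0.3150.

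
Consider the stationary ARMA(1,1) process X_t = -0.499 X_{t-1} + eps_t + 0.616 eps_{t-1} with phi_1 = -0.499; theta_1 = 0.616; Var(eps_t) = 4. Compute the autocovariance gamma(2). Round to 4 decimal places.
\gamma(2) = -0.2154

Multiply the model equation by X_{t-k} and take expectations. With theta_0 = psi_0 = 1 and psi_j the MA(infinity) weights, this gives
  gamma(k) - sum_i phi_i gamma(k-i) = c_k,
  c_k = sigma^2 * sum_{j=k..q} theta_j psi_{j-k}   (c_k = 0 for k > q),
using gamma(-m) = gamma(m).
psi-weights needed (psi_j = theta_j + sum_i phi_i psi_{j-i}):
  psi_1 = theta_1 + phi_1 = 0.616 + (-0.499) = 0.117
Right-hand sides:
  c_0 = sigma^2 (1 + theta_1 psi_1) = 4 * (1 + (0.616)(0.117)) = 4 * 1.072072 = 4.288288
  c_1 = sigma^2 theta_1 = 4 * (0.616) = 2.464
  c_2 = 0
Equations for k = 0 and k = 1 (AR order 1):
  gamma(0) = phi_1 gamma(1) + c_0
  gamma(1) = phi_1 gamma(0) + c_1
Substituting the second into the first: gamma(0) (1 - phi_1^2) = c_0 + phi_1 c_1, so
  gamma(0) = (c_0 + phi_1 c_1) / (1 - phi_1^2) = (4.288288 + (-0.499)(2.464)) / (1 - (-0.499)^2) = 3.058752 / 0.750999 = 4.072911.
  gamma(1) = phi_1 gamma(0) + c_1 = (-0.499)(4.072911) + (2.464) = 0.431617.
For k = 2 (> q): gamma(2) = phi_1 gamma(1) = (-0.499)(0.431617) = -0.215377.
Therefore gamma(2) = -0.2154 (to 4 decimal places).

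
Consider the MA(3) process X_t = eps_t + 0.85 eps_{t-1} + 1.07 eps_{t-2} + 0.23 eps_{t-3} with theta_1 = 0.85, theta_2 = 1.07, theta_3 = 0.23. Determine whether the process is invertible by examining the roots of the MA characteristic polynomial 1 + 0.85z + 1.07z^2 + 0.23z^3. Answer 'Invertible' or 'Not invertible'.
\text{Invertible}

The MA(q) characteristic polynomial is P(z) = 1 + 0.85z + 1.07z^2 + 0.23z^3.
Invertibility requires all roots to lie outside the unit circle, i.e. |z| > 1 for every root.
Degree 3: look for a simple real root z0 first, then factor out (1 - z/z0) and solve the remaining quadratic.
Testing z0 = -4: P(-4) = 1 + (0.85)(-4) + (1.07)(-4)^2 + (0.23)(-4)^3
  = 1 + (-3.4) + (17.12) + (-14.72) = 0.  So z_0 = -4 is a root, |z_0| = 4.
Divide out the factor (1 + 0.25 z) = (1 - z/z0) (since 1/z0 = -0.25):
  P(z) = (1 + 0.25 z)(1 + (0.6) z + (0.92) z^2)
  [check: z-coef 0.6 - (-0.25) = 0.85; z^2-coef 0.92 - (-0.25)(0.6) = 1.07; z^3-coef -(-0.25)(0.92) = 0.23.]
Remaining roots from the quadratic factor 1 + (0.6) z + (0.92) z^2:
  Set 1 + (0.6) z + (0.92) z^2 = 0, i.e. a z^2 + b z + c = 0 with a = 0.92, b = 0.6, c = 1.
  Discriminant D = b^2 - 4ac = (0.6)^2 - 4*(0.92)*1 = 0.36 - (3.68) = -3.32.
  D < 0, so the roots are the complex-conjugate pair z = (-b +/- i sqrt(-D)) / (2a) = -0.3261 +/- 0.9903i.
  For a conjugate pair |z|^2 = z * conj(z) = (product of roots) = c/a = 1/(0.92) = 1.086957, so |z| = sqrt(1.086957) = 1.0426 for both roots.
Moduli of all roots: 4.0000, 1.0426, 1.0426.
All moduli strictly greater than 1? Yes.
Verdict: Invertible.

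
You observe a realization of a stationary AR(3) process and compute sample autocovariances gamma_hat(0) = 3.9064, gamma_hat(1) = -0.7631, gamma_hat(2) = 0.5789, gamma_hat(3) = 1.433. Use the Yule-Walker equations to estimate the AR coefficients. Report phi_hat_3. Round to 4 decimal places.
\hat\phi_{3} = 0.4370

The Yule-Walker equations for an AR(p) process read, in matrix form,
  Gamma_p phi = r_p,   with   (Gamma_p)_{ij} = gamma(|i - j|),
                       (r_p)_i = gamma(i),   i,j = 1..p.
Substitute the sample gammas (Toeplitz matrix and right-hand side of size 3):
  Gamma_p = [[3.9064, -0.7631, 0.5789], [-0.7631, 3.9064, -0.7631], [0.5789, -0.7631, 3.9064]]
  r_p     = [-0.7631, 0.5789, 1.433]
Written out (R1..R3):
  (R1) 3.9064 phi_1 - 0.7631 phi_2 + 0.5789 phi_3 = -0.7631
  (R2) -0.7631 phi_1 + 3.9064 phi_2 - 0.7631 phi_3 = 0.5789
  (R3) 0.5789 phi_1 - 0.7631 phi_2 + 3.9064 phi_3 = 1.433
Gaussian elimination:
  R2 <- R2 - (-0.7631/3.9064) R1 = R2 - (-0.195346) R1:  3.757331 phi_2 - 0.650014 phi_3 = 0.429831
  R3 <- R3 - (0.5789/3.9064) R1 = R3 - (0.148193) R1:  -0.650014 phi_2 + 3.820611 phi_3 = 1.546086
  R3 <- R3 - (-0.650014/3.757331) R2 = R3 - (-0.172999) R2:  3.70816 phi_3 = 1.620446
Back-substitution:
  phi_hat_3 = 1.620446 / 3.70816 = 0.436995
  phi_hat_2 = (0.429831 - (-0.650014)(0.436995)) / 3.757331 = 0.189998
  phi_hat_1 = (-0.7631 - (-0.7631)(0.189998) - (0.5789)(0.436995)) / 3.9064 = -0.22299
So phi_hat = [-0.2230, 0.1900, 0.4370].
Therefore phi_hat_3 = 0.4370.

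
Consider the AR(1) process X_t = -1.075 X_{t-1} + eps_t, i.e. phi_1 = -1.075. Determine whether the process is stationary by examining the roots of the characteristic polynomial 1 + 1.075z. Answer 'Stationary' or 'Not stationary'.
\text{Not stationary}

The AR(p) characteristic polynomial is P(z) = 1 + 1.075z.
Stationarity requires all roots to lie outside the unit circle, i.e. |z| > 1 for every root.
This is linear in z: 1 + (1.075) z = 0  =>  z = -1/(1.075) = -0.930233,  |z| = 0.930233.
Moduli of all roots: 0.9302.
All moduli strictly greater than 1? No.
Verdict: Not stationary.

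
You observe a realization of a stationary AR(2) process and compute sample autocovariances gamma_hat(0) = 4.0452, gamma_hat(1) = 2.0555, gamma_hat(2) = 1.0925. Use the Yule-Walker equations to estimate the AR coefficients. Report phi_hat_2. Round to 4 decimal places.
\hat\phi_{2} = 0.0160

The Yule-Walker equations for an AR(p) process read, in matrix form,
  Gamma_p phi = r_p,   with   (Gamma_p)_{ij} = gamma(|i - j|),
                       (r_p)_i = gamma(i),   i,j = 1..p.
Substitute the sample gammas (Toeplitz matrix and right-hand side of size 2):
  Gamma_p = [[4.0452, 2.0555], [2.0555, 4.0452]]
  r_p     = [2.0555, 1.0925]
Written out:
  4.0452 phi_1 + 2.0555 phi_2 = 2.0555
  2.0555 phi_1 + 4.0452 phi_2 = 1.0925
Solve by Cramer's rule:
  det = gamma(0)^2 - gamma(1)^2 = (4.0452)^2 - (2.0555)^2 = 16.36364304 - 4.22508025 = 12.13856279
  phi_hat_1 = [gamma(1) gamma(0) - gamma(1) gamma(2)] / det = [(2.0555)(4.0452) - (2.0555)(1.0925)] / 12.13856279 = 6.06927485 / 12.13856279 = 0.5
  phi_hat_2 = [gamma(0) gamma(2) - gamma(1)^2] / det = [(4.0452)(1.0925) - (2.0555)^2] / 12.13856279 = 0.19430075 / 12.13856279 = 0.016
So phi_hat = [0.5000, 0.0160].
Therefore phi_hat_2 = 0.0160.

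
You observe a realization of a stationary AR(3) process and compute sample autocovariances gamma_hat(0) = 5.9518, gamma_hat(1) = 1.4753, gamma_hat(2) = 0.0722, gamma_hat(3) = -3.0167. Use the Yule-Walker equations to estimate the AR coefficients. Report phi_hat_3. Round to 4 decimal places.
\hat\phi_{3} = -0.5310

The Yule-Walker equations for an AR(p) process read, in matrix form,
  Gamma_p phi = r_p,   with   (Gamma_p)_{ij} = gamma(|i - j|),
                       (r_p)_i = gamma(i),   i,j = 1..p.
Substitute the sample gammas (Toeplitz matrix and right-hand side of size 3):
  Gamma_p = [[5.9518, 1.4753, 0.0722], [1.4753, 5.9518, 1.4753], [0.0722, 1.4753, 5.9518]]
  r_p     = [1.4753, 0.0722, -3.0167]
Written out (R1..R3):
  (R1) 5.9518 phi_1 + 1.4753 phi_2 + 0.0722 phi_3 = 1.4753
  (R2) 1.4753 phi_1 + 5.9518 phi_2 + 1.4753 phi_3 = 0.0722
  (R3) 0.0722 phi_1 + 1.4753 phi_2 + 5.9518 phi_3 = -3.0167
Gaussian elimination:
  R2 <- R2 - (1.4753/5.9518) R1 = R2 - (0.247875) R1:  5.586111 phi_2 + 1.457403 phi_3 = -0.293489
  R3 <- R3 - (0.0722/5.9518) R1 = R3 - (0.012131) R1:  1.457403 phi_2 + 5.950924 phi_3 = -3.034597
  R3 <- R3 - (1.457403/5.586111) R2 = R3 - (0.260898) R2:  5.570691 phi_3 = -2.958026
Back-substitution:
  phi_hat_3 = -2.958026 / 5.570691 = -0.530998
  phi_hat_2 = (-0.293489 - (1.457403)(-0.530998)) / 5.586111 = 0.085997
  phi_hat_1 = (1.4753 - (1.4753)(0.085997) - (0.0722)(-0.530998)) / 5.9518 = 0.233
So phi_hat = [0.2330, 0.0860, -0.5310].
Therefore phi_hat_3 = -0.5310.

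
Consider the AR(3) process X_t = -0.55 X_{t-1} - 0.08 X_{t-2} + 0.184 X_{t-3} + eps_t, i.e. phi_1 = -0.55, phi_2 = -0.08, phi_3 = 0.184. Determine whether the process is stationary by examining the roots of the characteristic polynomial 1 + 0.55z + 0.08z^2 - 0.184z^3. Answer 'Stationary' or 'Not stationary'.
\text{Stationary}

The AR(p) characteristic polynomial is P(z) = 1 + 0.55z + 0.08z^2 - 0.184z^3.
Stationarity requires all roots to lie outside the unit circle, i.e. |z| > 1 for every root.
Degree 3: look for a simple real root z0 first, then factor out (1 - z/z0) and solve the remaining quadratic.
Testing z0 = 2.5: P(2.5) = 1 + (0.55)(2.5) + (0.08)(2.5)^2 + (-0.184)(2.5)^3
  = 1 + (1.375) + (0.5) + (-2.875) = 0.  So z_0 = 2.5 is a root, |z_0| = 2.5.
Divide out the factor (1 - 0.4 z) = (1 - z/z0) (since 1/z0 = 0.4):
  P(z) = (1 - 0.4 z)(1 + (0.95) z + (0.46) z^2)
  [check: z-coef 0.95 - (0.4) = 0.55; z^2-coef 0.46 - (0.4)(0.95) = 0.08; z^3-coef -(0.4)(0.46) = -0.184.]
Remaining roots from the quadratic factor 1 + (0.95) z + (0.46) z^2:
  Set 1 + (0.95) z + (0.46) z^2 = 0, i.e. a z^2 + b z + c = 0 with a = 0.46, b = 0.95, c = 1.
  Discriminant D = b^2 - 4ac = (0.95)^2 - 4*(0.46)*1 = 0.9025 - (1.84) = -0.9375.
  D < 0, so the roots are the complex-conjugate pair z = (-b +/- i sqrt(-D)) / (2a) = -1.0326 +/- 1.0524i.
  For a conjugate pair |z|^2 = z * conj(z) = (product of roots) = c/a = 1/(0.46) = 2.173913, so |z| = sqrt(2.173913) = 1.4744 for both roots.
Moduli of all roots: 2.5000, 1.4744, 1.4744.
All moduli strictly greater than 1? Yes.
Verdict: Stationary.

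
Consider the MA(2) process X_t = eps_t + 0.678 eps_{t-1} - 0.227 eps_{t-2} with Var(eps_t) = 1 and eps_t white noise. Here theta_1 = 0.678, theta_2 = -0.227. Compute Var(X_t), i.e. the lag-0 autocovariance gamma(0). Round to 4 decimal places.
\gamma(0) = 1.5112

For an MA(q) process X_t = eps_t + sum_i theta_i eps_{t-i} with
Var(eps_t) = sigma^2, the variance is
  gamma(0) = sigma^2 * (1 + sum_i theta_i^2).
  sum_i theta_i^2 = (0.678)^2 + (-0.227)^2 = 0.459684 + 0.051529 = 0.511213.
  gamma(0) = 1 * (1 + 0.511213) = 1 * 1.511213 = 1.511213, which rounds to 1.5112.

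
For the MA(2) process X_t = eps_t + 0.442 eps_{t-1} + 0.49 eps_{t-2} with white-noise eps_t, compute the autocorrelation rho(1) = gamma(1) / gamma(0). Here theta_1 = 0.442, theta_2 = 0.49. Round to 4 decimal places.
\rho(1) = 0.4588

For an MA(q) process with theta_0 = 1, the autocovariance is
  gamma(k) = sigma^2 * sum_{i=0..q-k} theta_i * theta_{i+k},
and rho(k) = gamma(k) / gamma(0). Sigma^2 cancels.
  numerator   = (1)*(0.442) + (0.442)*(0.49) = 0.65858.
  denominator = (1)^2 + (0.442)^2 + (0.49)^2 = 1.435464.
  rho(1) = 0.65858 / 1.435464 = 0.4588.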